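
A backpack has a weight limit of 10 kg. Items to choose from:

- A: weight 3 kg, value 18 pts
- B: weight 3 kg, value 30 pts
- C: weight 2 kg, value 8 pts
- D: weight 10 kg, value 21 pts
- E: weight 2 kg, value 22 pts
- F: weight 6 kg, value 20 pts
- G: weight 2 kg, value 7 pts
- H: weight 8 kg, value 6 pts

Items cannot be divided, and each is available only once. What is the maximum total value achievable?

78 pts

This is a 0/1 knapsack; check combinations near the capacity.
- A+B+C+E: weight 3+3+2+2=10, value 18+30+8+22=78
- A+B+E+G: weight 3+3+2+2=10, value 18+30+22+7=77
- A+B+E: weight 3+3+2=8, value 18+30+22=70
- B+C+E+G: weight 3+2+2+2=9, value 30+8+22+7=67
- A+B+C+G: weight 3+3+2+2=10, value 18+30+8+7=63
Best: 78 pts.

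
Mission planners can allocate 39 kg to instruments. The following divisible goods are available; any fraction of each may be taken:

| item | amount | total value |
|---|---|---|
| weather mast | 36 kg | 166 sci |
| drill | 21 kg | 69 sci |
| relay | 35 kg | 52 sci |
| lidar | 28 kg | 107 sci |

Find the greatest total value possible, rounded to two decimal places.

177.46

Take in order of value per unit:
- weather mast (166/36 per unit): all 36 → value 166, running total 166.00
- lidar (107/28 per unit): 3 of 28 → value 3×107/28 = 11.4643, running total 177.46
Total 177.46.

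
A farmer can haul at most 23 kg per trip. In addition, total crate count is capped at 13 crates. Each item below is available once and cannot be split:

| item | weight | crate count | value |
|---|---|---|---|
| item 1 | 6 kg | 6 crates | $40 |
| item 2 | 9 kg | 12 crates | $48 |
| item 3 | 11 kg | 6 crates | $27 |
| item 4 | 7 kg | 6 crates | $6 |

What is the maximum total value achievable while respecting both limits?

$67

Feasible sets respecting both limits:
- item 1+item 3: weight 17, crate count 12, value 67
- item 2: weight 9, crate count 12, value 48
- item 1+item 4: weight 13, crate count 12, value 46
Best: $67.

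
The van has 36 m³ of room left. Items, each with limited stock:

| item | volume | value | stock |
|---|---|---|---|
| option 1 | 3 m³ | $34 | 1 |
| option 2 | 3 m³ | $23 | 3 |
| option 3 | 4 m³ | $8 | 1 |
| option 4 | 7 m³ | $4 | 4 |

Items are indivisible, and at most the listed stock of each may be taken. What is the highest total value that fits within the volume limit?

Top feasible selections:
- 1×option 1 + 3×option 2 + 1×option 3 + 2×option 4: volume 30, value 119
- 1×option 1 + 3×option 2 + 1×option 3 + 1×option 4: volume 23, value 115
- 1×option 1 + 3×option 2 + 3×option 4: volume 33, value 115
- 1×option 1 + 3×option 2 + 1×option 3: volume 16, value 111
Best: $119.

$119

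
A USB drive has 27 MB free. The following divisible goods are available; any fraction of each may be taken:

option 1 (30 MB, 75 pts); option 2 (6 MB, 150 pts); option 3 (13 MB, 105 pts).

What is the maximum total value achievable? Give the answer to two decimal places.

Take in order of value per unit:
- option 2 (150/6 per unit): all 6 → value 150, running total 150.00
- option 3 (105/13 per unit): all 13 → value 105, running total 255.00
- option 1 (75/30 per unit): 8 of 30 → value 8×75/30 = 20.0000, running total 275.00
Total 275.00.

275.00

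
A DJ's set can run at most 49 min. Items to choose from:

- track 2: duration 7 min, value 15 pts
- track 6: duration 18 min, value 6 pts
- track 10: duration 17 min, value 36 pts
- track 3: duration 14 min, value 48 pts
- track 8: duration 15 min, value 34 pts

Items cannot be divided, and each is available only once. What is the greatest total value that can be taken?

This is a 0/1 knapsack; check combinations near the capacity.
- track 10+track 3+track 8: duration 17+14+15=46, value 36+48+34=118
- track 2+track 10+track 3: duration 7+17+14=38, value 15+36+48=99
- track 2+track 3+track 8: duration 7+14+15=36, value 15+48+34=97
- track 6+track 10+track 3: duration 18+17+14=49, value 6+36+48=90
- track 6+track 3+track 8: duration 18+14+15=47, value 6+48+34=88
Best: 118 pts.

118 pts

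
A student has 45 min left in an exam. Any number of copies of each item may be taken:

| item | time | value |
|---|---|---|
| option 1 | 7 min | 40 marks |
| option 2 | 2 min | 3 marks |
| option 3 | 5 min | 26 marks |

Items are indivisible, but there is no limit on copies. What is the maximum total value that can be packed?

252 marks

Best value-per-unit is option 1 at 40/7; filling with it alone gives 6×40 = 240.
Optimal mix: 5×option 1 + 2×option 3 → time 45, value 252.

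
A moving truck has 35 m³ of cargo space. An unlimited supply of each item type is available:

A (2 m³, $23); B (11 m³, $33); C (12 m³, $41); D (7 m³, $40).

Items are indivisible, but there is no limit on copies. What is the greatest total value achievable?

$391

Best value-per-unit is A at 23/2, and filling with it alone uses volume 17×2=34. No mix of the others beats 17×23 = 391.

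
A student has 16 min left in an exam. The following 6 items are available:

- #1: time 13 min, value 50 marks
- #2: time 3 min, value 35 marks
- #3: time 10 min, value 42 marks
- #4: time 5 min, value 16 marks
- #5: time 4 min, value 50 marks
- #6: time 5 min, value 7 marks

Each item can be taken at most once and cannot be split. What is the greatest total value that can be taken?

Check high-value combinations within 16 min:
- #2+#4+#5: time 3+5+4=12, value 35+16+50=101
- #2+#5+#6: time 3+4+5=12, value 35+50+7=92
- #3+#5: time 10+4=14, value 42+50=92
- #2+#5: time 3+4=7, value 35+50=85
Best: 101 marks.

101 marks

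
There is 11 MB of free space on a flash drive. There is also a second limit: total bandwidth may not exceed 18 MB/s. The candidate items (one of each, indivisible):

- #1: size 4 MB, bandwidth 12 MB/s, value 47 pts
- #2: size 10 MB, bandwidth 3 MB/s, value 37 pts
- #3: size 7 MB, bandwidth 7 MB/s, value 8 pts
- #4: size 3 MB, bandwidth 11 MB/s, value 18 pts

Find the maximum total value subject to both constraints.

Feasible sets respecting both limits:
- #1: size 4, bandwidth 12, value 47
- #2: size 10, bandwidth 3, value 37
- #3+#4: size 10, bandwidth 18, value 26
- #4: size 3, bandwidth 11, value 18
Best: 47 pts.

47 pts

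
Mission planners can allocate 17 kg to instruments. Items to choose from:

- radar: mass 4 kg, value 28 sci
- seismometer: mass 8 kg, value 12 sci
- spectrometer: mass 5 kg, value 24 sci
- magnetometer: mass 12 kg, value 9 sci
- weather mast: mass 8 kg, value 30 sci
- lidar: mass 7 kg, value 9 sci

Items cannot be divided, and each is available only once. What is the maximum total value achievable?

82 sci

Check high-value combinations within 17 kg:
- radar+spectrometer+weather mast: mass 4+5+8=17, value 28+24+30=82
- radar+seismometer+spectrometer: mass 4+8+5=17, value 28+12+24=64
- radar+spectrometer+lidar: mass 4+5+7=16, value 28+24+9=61
- radar+weather mast: mass 4+8=12, value 28+30=58
- spectrometer+weather mast: mass 5+8=13, value 24+30=54
Best: 82 sci.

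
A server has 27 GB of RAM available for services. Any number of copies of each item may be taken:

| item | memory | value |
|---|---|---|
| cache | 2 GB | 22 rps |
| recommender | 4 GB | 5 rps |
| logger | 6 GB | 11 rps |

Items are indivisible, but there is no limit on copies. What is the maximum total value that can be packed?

286 rps

Best value-per-unit is cache at 22/2, and filling with it alone uses memory 13×2=26. No mix of the others beats 13×22 = 286.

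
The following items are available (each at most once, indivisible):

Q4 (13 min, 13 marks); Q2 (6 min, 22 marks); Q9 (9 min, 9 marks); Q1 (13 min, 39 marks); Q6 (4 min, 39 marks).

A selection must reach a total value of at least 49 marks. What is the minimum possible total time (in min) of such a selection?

Subsets with value ≥ 49, sorted by total time:
- Q2+Q6: time 10, value 61
- Q1+Q6: time 17, value 78
- Q4+Q6: time 17, value 52
- Q2+Q9+Q6: time 19, value 70
Minimum time: 10 min.

10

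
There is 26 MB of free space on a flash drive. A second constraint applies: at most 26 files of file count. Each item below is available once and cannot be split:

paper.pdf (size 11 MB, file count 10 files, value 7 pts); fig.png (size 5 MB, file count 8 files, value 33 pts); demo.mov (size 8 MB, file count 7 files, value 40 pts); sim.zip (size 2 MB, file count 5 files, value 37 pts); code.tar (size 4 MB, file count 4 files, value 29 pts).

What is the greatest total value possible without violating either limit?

Feasible sets respecting both limits:
- fig.png+demo.mov+sim.zip+code.tar: size 19, file count 24, value 139
- paper.pdf+demo.mov+sim.zip+code.tar: size 25, file count 26, value 113
- fig.png+demo.mov+sim.zip: size 15, file count 20, value 110
Best: 139 pts.

139 pts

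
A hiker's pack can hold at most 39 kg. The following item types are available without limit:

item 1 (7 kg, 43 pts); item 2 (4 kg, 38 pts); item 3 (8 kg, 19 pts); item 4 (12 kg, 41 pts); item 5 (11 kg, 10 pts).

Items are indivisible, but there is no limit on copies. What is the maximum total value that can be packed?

347 pts

Best value-per-unit is item 2 at 38/4; filling with it alone gives 9×38 = 342.
Optimal mix: 1×item 1 + 8×item 2 → weight 39, value 347.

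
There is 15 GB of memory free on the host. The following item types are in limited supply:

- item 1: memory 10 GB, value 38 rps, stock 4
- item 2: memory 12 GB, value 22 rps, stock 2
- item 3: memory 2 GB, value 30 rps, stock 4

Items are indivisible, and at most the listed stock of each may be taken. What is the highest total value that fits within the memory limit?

120 rps

Top feasible selections:
- 4×item 3: memory 8, value 120
- 1×item 1 + 2×item 3: memory 14, value 98
- 3×item 3: memory 6, value 90
- 1×item 1 + 1×item 3: memory 12, value 68
Best: 120 rps.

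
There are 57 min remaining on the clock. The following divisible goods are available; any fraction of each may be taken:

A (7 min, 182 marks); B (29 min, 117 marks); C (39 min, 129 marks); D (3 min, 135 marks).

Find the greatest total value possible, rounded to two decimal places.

493.54

Take in order of value per unit:
- D (135/3 per unit): all 3 → value 135, running total 135.00
- A (182/7 per unit): all 7 → value 182, running total 317.00
- B (117/29 per unit): all 29 → value 117, running total 434.00
- C (129/39 per unit): 18 of 39 → value 18×129/39 = 59.5385, running total 493.54
Total 493.54.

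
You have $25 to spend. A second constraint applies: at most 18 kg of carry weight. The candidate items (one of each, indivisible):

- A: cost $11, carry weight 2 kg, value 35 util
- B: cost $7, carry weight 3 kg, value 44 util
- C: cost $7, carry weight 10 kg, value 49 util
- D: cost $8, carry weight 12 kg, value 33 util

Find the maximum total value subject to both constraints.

Feasible sets respecting both limits:
- A+B+C: cost 25, carry weight 15, value 128
- B+C: cost 14, carry weight 13, value 93
- A+C: cost 18, carry weight 12, value 84
Best: 128 util.

128 util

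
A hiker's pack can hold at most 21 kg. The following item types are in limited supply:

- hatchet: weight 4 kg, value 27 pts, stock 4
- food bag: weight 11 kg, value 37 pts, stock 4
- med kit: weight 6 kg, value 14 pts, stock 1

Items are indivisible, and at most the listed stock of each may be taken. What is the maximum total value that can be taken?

108 pts

Top feasible selections:
- 4×hatchet: weight 16, value 108
- 3×hatchet + 1×med kit: weight 18, value 95
- 2×hatchet + 1×food bag: weight 19, value 91
Best: 108 pts.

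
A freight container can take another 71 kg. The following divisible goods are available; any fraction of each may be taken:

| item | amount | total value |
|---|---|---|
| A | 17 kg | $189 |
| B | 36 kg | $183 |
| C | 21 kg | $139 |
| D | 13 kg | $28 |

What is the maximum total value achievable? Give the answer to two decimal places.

Take in order of value per unit:
- A (189/17 per unit): all 17 → value 189, running total 189.00
- C (139/21 per unit): all 21 → value 139, running total 328.00
- B (183/36 per unit): 33 of 36 → value 33×183/36 = 167.7500, running total 495.75
Total 495.75.

495.75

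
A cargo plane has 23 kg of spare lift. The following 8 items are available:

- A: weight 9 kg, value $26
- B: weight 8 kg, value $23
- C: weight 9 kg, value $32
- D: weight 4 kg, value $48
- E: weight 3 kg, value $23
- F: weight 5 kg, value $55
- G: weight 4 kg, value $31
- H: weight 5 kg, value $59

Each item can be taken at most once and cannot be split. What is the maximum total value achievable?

Check high-value combinations within 23 kg:
- D+E+F+G+H: weight 4+3+5+4+5=21, value 48+23+55+31+59=216
- C+D+F+H: weight 9+4+5+5=23, value 32+48+55+59=194
- D+F+G+H: weight 4+5+4+5=18, value 48+55+31+59=193
- A+D+F+H: weight 9+4+5+5=23, value 26+48+55+59=188
Best: $216.

$216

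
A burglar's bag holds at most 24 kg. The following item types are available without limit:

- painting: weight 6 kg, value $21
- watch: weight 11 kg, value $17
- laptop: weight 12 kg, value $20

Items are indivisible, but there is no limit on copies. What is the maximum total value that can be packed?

Best value-per-unit is painting at 21/6, and filling with it alone uses weight 4×6=24. No mix of the others beats 4×21 = 84.

$84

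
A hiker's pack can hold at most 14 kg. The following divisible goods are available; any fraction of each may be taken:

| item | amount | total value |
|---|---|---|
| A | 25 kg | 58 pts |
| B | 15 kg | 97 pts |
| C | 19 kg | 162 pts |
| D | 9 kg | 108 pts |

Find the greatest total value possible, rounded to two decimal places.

Take in order of value per unit:
- D (108/9 per unit): all 9 → value 108, running total 108.00
- C (162/19 per unit): 5 of 19 → value 5×162/19 = 42.6316, running total 150.63
Total 150.63.

150.63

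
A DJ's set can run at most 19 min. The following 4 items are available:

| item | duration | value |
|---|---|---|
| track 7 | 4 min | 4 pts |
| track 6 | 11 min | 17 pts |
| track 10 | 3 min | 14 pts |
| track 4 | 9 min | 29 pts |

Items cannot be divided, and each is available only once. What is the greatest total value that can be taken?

Check high-value combinations within 19 min:
- track 7+track 10+track 4: duration 4+3+9=16, value 4+14+29=47
- track 10+track 4: duration 3+9=12, value 14+29=43
- track 7+track 6+track 10: duration 4+11+3=18, value 4+17+14=35
- track 7+track 4: duration 4+9=13, value 4+29=33
- track 6+track 10: duration 11+3=14, value 17+14=31
Best: 47 pts.

47 pts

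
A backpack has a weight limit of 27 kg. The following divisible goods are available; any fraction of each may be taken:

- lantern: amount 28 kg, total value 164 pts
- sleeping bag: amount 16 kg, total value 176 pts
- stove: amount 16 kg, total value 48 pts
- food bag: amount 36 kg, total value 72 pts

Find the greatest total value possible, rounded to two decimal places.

Take in order of value per unit:
- sleeping bag (176/16 per unit): all 16 → value 176, running total 176.00
- lantern (164/28 per unit): 11 of 28 → value 11×164/28 = 64.4286, running total 240.43
Total 240.43.

240.43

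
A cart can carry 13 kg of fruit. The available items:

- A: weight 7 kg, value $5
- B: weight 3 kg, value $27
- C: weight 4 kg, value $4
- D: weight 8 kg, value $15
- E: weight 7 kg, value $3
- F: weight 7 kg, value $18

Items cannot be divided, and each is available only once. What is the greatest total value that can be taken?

$45

Check high-value combinations within 13 kg:
- B+F: weight 3+7=10, value 27+18=45
- B+D: weight 3+8=11, value 27+15=42
- A+B: weight 7+3=10, value 5+27=32
- B+C: weight 3+4=7, value 27+4=31
Best: $45.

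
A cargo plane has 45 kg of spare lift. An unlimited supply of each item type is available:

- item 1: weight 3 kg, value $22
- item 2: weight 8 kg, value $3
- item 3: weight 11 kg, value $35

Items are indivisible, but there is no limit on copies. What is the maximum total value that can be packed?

Best value-per-unit is item 1 at 22/3, and filling with it alone uses weight 15×3=45. No mix of the others beats 15×22 = 330.

$330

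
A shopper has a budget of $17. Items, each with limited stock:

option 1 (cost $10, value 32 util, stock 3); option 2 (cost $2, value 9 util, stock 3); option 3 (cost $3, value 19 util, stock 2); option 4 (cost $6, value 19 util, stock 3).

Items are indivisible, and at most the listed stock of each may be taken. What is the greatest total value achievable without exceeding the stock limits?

Top feasible selections:
- 2×option 2 + 2×option 3 + 1×option 4: cost 16, value 75
- 1×option 1 + 2×option 3: cost 16, value 70
- 1×option 1 + 2×option 2 + 1×option 3: cost 17, value 69
- 1×option 2 + 2×option 3 + 1×option 4: cost 14, value 66
Best: 75 util.

75 util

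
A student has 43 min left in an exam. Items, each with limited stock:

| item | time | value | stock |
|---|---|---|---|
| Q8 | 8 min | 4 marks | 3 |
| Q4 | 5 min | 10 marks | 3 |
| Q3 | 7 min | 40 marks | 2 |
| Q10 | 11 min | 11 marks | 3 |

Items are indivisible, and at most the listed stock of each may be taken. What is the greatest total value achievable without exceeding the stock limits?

121 marks

Top feasible selections:
- 3×Q4 + 2×Q3 + 1×Q10: time 40, value 121
- 1×Q8 + 2×Q4 + 2×Q3 + 1×Q10: time 43, value 115
- 1×Q8 + 3×Q4 + 2×Q3: time 37, value 114
Best: 121 marks.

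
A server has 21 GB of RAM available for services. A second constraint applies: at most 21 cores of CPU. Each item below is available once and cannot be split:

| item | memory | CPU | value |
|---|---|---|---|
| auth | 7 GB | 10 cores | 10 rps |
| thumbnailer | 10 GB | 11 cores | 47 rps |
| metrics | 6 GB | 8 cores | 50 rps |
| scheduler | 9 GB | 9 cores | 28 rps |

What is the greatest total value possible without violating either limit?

97 rps

Feasible sets respecting both limits:
- thumbnailer+metrics: memory 16, CPU 19, value 97
- metrics+scheduler: memory 15, CPU 17, value 78
- thumbnailer+scheduler: memory 19, CPU 20, value 75
- auth+metrics: memory 13, CPU 18, value 60
Best: 97 rps.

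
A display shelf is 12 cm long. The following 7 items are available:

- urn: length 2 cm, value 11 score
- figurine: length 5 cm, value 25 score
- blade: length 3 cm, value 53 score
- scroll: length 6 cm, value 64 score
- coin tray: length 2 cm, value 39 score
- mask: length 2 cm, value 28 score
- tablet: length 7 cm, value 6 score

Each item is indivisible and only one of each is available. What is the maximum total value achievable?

Check high-value combinations within 12 cm:
- blade+scroll+coin tray: length 3+6+2=11, value 53+64+39=156
- blade+scroll+mask: length 3+6+2=11, value 53+64+28=145
- figurine+blade+coin tray+mask: length 5+3+2+2=12, value 25+53+39+28=145
- urn+scroll+coin tray+mask: length 2+6+2+2=12, value 11+64+39+28=142
- urn+blade+coin tray+mask: length 2+3+2+2=9, value 11+53+39+28=131
Best: 156 score.

156 score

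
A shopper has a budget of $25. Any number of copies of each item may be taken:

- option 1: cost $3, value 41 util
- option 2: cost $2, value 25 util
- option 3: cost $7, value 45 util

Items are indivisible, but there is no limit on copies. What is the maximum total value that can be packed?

Best value-per-unit is option 1 at 41/3; filling with it alone gives 8×41 = 328.
Optimal mix: 7×option 1 + 2×option 2 → cost 25, value 337.

337 util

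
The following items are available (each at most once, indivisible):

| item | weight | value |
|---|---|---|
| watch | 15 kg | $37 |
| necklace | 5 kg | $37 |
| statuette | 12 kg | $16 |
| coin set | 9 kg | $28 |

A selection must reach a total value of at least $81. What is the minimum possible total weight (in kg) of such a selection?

26

Subsets with value ≥ 81, sorted by total weight:
- necklace+statuette+coin set: weight 26, value 81
- watch+necklace+coin set: weight 29, value 102
- watch+necklace+statuette: weight 32, value 90
- watch+statuette+coin set: weight 36, value 81
Minimum weight: 26 kg.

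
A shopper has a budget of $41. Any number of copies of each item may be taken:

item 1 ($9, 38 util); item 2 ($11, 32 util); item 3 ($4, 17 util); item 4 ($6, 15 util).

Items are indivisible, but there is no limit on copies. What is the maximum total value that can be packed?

174 util

Best value-per-unit is item 3 at 17/4; filling with it alone gives 10×17 = 170.
Optimal mix: 1×item 1 + 8×item 3 → cost 41, value 174.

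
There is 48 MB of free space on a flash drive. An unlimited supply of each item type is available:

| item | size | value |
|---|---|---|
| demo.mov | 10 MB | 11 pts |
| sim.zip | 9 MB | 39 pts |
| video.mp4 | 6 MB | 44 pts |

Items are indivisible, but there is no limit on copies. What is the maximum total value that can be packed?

Best value-per-unit is video.mp4 at 44/6, and filling with it alone uses size 8×6=48. No mix of the others beats 8×44 = 352.

352 pts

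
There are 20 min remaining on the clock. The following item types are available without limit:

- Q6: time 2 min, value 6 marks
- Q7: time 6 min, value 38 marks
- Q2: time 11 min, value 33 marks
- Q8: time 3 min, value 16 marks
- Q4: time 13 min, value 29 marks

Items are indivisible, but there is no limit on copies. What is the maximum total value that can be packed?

120 marks

Best value-per-unit is Q7 at 38/6; filling with it alone gives 3×38 = 114.
Optimal mix: 1×Q6 + 3×Q7 → time 20, value 120.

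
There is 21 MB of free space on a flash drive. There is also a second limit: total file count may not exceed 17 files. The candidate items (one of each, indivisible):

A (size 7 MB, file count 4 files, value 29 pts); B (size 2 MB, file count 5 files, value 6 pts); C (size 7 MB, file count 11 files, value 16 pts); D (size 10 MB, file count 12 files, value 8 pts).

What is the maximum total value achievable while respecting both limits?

45 pts

Feasible sets respecting both limits:
- A+C: size 14, file count 15, value 45
- A+D: size 17, file count 16, value 37
- A+B: size 9, file count 9, value 35
Best: 45 pts.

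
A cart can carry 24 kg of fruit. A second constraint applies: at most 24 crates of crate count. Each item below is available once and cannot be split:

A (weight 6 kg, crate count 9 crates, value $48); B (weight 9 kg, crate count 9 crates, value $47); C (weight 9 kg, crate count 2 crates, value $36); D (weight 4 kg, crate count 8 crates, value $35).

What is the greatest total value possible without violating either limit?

Feasible sets respecting both limits:
- A+B+C: weight 24, crate count 20, value 131
- A+C+D: weight 19, crate count 19, value 119
- B+C+D: weight 22, crate count 19, value 118
- A+B: weight 15, crate count 18, value 95
Best: $131.

$131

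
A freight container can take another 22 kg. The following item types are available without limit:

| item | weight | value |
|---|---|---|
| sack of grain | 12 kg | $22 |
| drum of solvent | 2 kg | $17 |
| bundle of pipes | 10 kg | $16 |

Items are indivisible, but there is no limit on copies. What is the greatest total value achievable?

$187

Best value-per-unit is drum of solvent at 17/2, and filling with it alone uses weight 11×2=22. No mix of the others beats 11×17 = 187.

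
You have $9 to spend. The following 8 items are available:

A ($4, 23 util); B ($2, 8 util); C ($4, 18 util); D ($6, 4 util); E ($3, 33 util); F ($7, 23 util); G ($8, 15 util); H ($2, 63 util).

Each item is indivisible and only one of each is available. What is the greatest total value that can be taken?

This is a 0/1 knapsack; check combinations near the capacity.
- A+E+H: cost 4+3+2=9, value 23+33+63=119
- C+E+H: cost 4+3+2=9, value 18+33+63=114
- B+E+H: cost 2+3+2=7, value 8+33+63=104
- E+H: cost 3+2=5, value 33+63=96
Best: 119 util.

119 util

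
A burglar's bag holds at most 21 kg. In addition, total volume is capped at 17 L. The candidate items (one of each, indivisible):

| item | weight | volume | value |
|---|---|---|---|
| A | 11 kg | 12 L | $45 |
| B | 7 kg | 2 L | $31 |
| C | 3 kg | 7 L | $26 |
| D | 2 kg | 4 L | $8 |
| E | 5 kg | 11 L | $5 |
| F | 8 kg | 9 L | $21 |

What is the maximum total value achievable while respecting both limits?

$76

Feasible sets respecting both limits:
- A+B: weight 18, volume 14, value 76
- B+C+D: weight 12, volume 13, value 65
- B+D+F: weight 17, volume 15, value 60
Best: $76.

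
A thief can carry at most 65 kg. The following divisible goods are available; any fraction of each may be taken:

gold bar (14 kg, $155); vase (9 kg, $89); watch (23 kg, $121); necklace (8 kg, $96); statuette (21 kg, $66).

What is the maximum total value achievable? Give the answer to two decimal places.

495.57

Take in order of value per unit:
- necklace (96/8 per unit): all 8 → value 96, running total 96.00
- gold bar (155/14 per unit): all 14 → value 155, running total 251.00
- vase (89/9 per unit): all 9 → value 89, running total 340.00
- watch (121/23 per unit): all 23 → value 121, running total 461.00
- statuette (66/21 per unit): 11 of 21 → value 11×66/21 = 34.5714, running total 495.57
Total 495.57.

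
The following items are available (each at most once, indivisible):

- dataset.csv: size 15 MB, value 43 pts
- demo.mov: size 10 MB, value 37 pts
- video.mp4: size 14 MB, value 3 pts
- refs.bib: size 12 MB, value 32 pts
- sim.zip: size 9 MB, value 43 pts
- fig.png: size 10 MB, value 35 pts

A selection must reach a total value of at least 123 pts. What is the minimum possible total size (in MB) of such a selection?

Subsets with value ≥ 123, sorted by total size:
- dataset.csv+demo.mov+sim.zip: size 34, value 123
- demo.mov+refs.bib+sim.zip+fig.png: size 41, value 147
- dataset.csv+demo.mov+sim.zip+fig.png: size 44, value 158
- dataset.csv+demo.mov+refs.bib+sim.zip: size 46, value 155
Minimum size: 34 MB.

34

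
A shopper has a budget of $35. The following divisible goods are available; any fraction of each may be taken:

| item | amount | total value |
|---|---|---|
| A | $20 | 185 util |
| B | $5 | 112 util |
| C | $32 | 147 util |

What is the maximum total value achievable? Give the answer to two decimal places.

342.94

Take in order of value per unit:
- B (112/5 per unit): all 5 → value 112, running total 112.00
- A (185/20 per unit): all 20 → value 185, running total 297.00
- C (147/32 per unit): 10 of 32 → value 10×147/32 = 45.9375, running total 342.94
Total 342.94.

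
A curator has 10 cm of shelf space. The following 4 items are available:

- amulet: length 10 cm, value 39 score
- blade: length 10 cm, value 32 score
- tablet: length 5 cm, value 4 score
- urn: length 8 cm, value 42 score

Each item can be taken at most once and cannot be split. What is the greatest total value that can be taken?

42 score

Check high-value combinations within 10 cm:
- urn: length 8, value 42
- amulet: length 10, value 39
- blade: length 10, value 32
Best: 42 score.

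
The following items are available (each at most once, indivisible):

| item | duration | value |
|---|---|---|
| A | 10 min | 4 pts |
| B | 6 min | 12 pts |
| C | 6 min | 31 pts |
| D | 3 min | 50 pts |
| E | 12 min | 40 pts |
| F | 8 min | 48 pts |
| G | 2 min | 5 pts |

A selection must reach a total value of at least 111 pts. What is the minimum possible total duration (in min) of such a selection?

17

Subsets with value ≥ 111, sorted by total duration:
- C+D+F: duration 17, value 129
- C+D+F+G: duration 19, value 134
- B+D+F+G: duration 19, value 115
- C+D+E: duration 21, value 121
Minimum duration: 17 min.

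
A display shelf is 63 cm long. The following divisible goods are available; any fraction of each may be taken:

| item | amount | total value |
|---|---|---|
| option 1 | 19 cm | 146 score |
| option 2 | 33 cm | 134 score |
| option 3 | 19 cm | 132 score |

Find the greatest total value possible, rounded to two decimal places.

379.52

Take in order of value per unit:
- option 1 (146/19 per unit): all 19 → value 146, running total 146.00
- option 3 (132/19 per unit): all 19 → value 132, running total 278.00
- option 2 (134/33 per unit): 25 of 33 → value 25×134/33 = 101.5152, running total 379.52
Total 379.52.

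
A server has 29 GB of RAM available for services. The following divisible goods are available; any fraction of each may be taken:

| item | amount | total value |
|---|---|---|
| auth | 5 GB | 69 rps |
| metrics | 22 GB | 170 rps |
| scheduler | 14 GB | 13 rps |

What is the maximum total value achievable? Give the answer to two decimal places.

Take in order of value per unit:
- auth (69/5 per unit): all 5 → value 69, running total 69.00
- metrics (170/22 per unit): all 22 → value 170, running total 239.00
- scheduler (13/14 per unit): 2 of 14 → value 2×13/14 = 1.8571, running total 240.86
Total 240.86.

240.86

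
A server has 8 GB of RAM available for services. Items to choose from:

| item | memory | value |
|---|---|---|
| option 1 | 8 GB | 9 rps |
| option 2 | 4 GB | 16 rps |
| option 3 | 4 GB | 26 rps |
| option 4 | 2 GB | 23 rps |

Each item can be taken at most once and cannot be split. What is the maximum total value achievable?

Check high-value combinations within 8 GB:
- option 3+option 4: memory 4+2=6, value 26+23=49
- option 2+option 3: memory 4+4=8, value 16+26=42
- option 2+option 4: memory 4+2=6, value 16+23=39
- option 3: memory 4, value 26
Best: 49 rps.

49 rps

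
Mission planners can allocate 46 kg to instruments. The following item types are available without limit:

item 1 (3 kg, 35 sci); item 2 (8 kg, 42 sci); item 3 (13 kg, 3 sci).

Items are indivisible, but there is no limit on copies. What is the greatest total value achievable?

525 sci

Best value-per-unit is item 1 at 35/3, and filling with it alone uses mass 15×3=45. No mix of the others beats 15×35 = 525.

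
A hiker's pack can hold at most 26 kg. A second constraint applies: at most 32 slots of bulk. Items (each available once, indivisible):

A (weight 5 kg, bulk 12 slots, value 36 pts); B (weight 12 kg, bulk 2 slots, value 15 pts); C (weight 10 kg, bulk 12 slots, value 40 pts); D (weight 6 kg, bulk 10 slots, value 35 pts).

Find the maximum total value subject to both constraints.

86 pts

Feasible sets respecting both limits:
- A+B+D: weight 23, bulk 24, value 86
- A+C: weight 15, bulk 24, value 76
- C+D: weight 16, bulk 22, value 75
Best: 86 pts.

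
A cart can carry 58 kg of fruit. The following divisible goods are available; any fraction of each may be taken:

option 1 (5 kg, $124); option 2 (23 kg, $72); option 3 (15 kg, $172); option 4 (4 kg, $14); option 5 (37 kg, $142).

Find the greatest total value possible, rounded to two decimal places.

441.50

Take in order of value per unit:
- option 1 (124/5 per unit): all 5 → value 124, running total 124.00
- option 3 (172/15 per unit): all 15 → value 172, running total 296.00
- option 5 (142/37 per unit): all 37 → value 142, running total 438.00
- option 4 (14/4 per unit): 1 of 4 → value 1×14/4 = 3.5000, running total 441.50
Total 441.50.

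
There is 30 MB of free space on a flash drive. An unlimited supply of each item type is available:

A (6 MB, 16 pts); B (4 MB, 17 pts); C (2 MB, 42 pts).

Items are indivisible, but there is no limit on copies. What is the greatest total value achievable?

Best value-per-unit is C at 42/2, and filling with it alone uses size 15×2=30. No mix of the others beats 15×42 = 630.

630 pts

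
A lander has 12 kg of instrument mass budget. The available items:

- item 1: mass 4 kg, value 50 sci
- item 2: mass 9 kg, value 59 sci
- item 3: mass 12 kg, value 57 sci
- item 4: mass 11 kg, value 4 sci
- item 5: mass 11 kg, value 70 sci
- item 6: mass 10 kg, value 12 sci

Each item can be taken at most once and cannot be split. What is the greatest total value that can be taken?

Check high-value combinations within 12 kg:
- item 5: mass 11, value 70
- item 2: mass 9, value 59
- item 3: mass 12, value 57
Best: 70 sci.

70 sci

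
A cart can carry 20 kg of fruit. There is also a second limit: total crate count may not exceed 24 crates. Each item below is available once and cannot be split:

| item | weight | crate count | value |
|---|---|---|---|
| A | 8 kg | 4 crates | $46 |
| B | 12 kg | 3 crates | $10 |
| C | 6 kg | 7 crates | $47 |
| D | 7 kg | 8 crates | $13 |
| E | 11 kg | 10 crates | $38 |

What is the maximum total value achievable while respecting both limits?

Feasible sets respecting both limits:
- A+C: weight 14, crate count 11, value 93
- C+E: weight 17, crate count 17, value 85
- A+E: weight 19, crate count 14, value 84
- C+D: weight 13, crate count 15, value 60
Best: $93.

$93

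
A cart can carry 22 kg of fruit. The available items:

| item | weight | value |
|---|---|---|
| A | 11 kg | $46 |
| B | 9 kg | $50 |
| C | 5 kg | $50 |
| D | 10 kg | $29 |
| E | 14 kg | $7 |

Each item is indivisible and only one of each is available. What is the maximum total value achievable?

This is a 0/1 knapsack; check combinations near the capacity.
- B+C: weight 9+5=14, value 50+50=100
- A+C: weight 11+5=16, value 46+50=96
- A+B: weight 11+9=20, value 46+50=96
- C+D: weight 5+10=15, value 50+29=79
- B+D: weight 9+10=19, value 50+29=79
Best: $100.

$100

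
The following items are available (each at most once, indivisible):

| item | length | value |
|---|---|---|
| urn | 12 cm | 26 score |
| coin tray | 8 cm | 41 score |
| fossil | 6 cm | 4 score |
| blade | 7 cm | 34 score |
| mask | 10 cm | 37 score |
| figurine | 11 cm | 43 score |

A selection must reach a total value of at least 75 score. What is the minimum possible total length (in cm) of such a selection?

15

Subsets with value ≥ 75, sorted by total length:
- coin tray+blade: length 15, value 75
- coin tray+mask: length 18, value 78
Minimum length: 15 cm.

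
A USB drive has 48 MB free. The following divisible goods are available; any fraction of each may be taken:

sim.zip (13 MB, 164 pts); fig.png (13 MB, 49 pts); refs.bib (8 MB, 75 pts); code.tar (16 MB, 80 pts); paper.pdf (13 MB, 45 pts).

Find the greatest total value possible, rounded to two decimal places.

Take in order of value per unit:
- sim.zip (164/13 per unit): all 13 → value 164, running total 164.00
- refs.bib (75/8 per unit): all 8 → value 75, running total 239.00
- code.tar (80/16 per unit): all 16 → value 80, running total 319.00
- fig.png (49/13 per unit): 11 of 13 → value 11×49/13 = 41.4615, running total 360.46
Total 360.46.

360.46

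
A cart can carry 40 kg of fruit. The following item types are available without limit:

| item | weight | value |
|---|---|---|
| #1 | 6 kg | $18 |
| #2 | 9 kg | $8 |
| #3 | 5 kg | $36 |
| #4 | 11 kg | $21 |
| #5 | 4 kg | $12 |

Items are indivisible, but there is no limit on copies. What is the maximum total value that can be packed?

$288

Best value-per-unit is #3 at 36/5, and filling with it alone uses weight 8×5=40. No mix of the others beats 8×36 = 288.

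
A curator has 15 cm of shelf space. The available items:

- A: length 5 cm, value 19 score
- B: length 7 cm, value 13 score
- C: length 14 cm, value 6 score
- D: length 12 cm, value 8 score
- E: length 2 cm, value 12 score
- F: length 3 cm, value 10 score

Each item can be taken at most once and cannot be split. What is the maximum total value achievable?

This is a 0/1 knapsack; check combinations near the capacity.
- A+B+E: length 5+7+2=14, value 19+13+12=44
- A+B+F: length 5+7+3=15, value 19+13+10=42
- A+E+F: length 5+2+3=10, value 19+12+10=41
- B+E+F: length 7+2+3=12, value 13+12+10=35
Best: 44 score.

44 score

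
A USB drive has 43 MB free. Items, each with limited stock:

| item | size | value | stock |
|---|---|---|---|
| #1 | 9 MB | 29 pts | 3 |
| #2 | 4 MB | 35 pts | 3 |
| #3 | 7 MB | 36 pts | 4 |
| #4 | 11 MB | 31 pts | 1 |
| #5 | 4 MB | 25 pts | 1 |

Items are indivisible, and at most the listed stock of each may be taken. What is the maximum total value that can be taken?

Best selections within size 43 and stock limits:
- 3×#2 + 4×#3: size 40, value 249
- 1×#1 + 3×#2 + 3×#3: size 42, value 242
Best: 249 pts.

249 pts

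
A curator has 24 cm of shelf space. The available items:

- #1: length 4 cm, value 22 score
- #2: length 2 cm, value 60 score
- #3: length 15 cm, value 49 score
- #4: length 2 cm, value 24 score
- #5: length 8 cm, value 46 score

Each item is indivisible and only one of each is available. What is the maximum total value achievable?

155 score

Check high-value combinations within 24 cm:
- #1+#2+#3+#4: length 4+2+15+2=23, value 22+60+49+24=155
- #1+#2+#4+#5: length 4+2+2+8=16, value 22+60+24+46=152
- #2+#3+#4: length 2+15+2=19, value 60+49+24=133
Best: 155 score.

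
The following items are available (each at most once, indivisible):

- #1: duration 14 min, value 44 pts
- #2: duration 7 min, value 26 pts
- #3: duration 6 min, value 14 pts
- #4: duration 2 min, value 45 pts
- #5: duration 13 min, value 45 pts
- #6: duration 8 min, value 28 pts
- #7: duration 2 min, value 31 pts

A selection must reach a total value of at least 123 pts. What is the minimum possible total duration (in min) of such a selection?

Subsets with value ≥ 123, sorted by total duration:
- #2+#4+#6+#7: duration 19, value 130
- #3+#4+#5+#7: duration 23, value 135
- #2+#4+#5+#7: duration 24, value 147
Minimum duration: 19 min.

19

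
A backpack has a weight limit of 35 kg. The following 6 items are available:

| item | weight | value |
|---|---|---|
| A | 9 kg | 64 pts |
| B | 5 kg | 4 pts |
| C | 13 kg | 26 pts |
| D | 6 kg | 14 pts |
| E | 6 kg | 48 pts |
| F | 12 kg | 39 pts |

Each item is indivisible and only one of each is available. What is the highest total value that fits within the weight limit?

165 pts

This is a 0/1 knapsack; check combinations near the capacity.
- A+D+E+F: weight 9+6+6+12=33, value 64+14+48+39=165
- A+B+E+F: weight 9+5+6+12=32, value 64+4+48+39=155
- A+C+D+E: weight 9+13+6+6=34, value 64+26+14+48=152
- A+E+F: weight 9+6+12=27, value 64+48+39=151
- A+B+C+E: weight 9+5+13+6=33, value 64+4+26+48=142
Best: 165 pts.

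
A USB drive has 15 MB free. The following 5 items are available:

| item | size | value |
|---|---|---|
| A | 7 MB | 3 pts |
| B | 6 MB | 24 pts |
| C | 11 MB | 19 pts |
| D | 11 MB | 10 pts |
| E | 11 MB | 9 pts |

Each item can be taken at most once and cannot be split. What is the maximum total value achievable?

27 pts

Check high-value combinations within 15 MB:
- A+B: size 7+6=13, value 3+24=27
- B: size 6, value 24
- C: size 11, value 19
- D: size 11, value 10
- E: size 11, value 9
Best: 27 pts.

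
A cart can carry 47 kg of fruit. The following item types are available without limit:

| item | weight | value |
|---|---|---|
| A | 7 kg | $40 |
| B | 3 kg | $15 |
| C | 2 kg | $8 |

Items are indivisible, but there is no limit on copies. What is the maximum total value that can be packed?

Best value-per-unit is A at 40/7; filling with it alone gives 6×40 = 240.
Optimal mix: 6×A + 1×B + 1×C → weight 47, value 263.

$263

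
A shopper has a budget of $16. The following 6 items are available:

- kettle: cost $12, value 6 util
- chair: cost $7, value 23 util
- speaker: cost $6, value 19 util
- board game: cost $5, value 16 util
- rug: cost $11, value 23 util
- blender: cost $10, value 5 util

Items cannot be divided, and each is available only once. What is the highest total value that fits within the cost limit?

Check high-value combinations within $16:
- chair+speaker: cost 7+6=13, value 23+19=42
- chair+board game: cost 7+5=12, value 23+16=39
- board game+rug: cost 5+11=16, value 16+23=39
- speaker+board game: cost 6+5=11, value 19+16=35
- speaker+blender: cost 6+10=16, value 19+5=24
Best: 42 util.

42 util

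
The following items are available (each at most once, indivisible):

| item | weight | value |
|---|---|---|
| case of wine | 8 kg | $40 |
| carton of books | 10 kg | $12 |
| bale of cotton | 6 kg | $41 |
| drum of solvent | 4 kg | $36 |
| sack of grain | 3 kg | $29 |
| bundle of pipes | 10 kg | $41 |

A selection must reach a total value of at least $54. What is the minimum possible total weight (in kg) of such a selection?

Subsets with value ≥ 54, sorted by total weight:
- drum of solvent+sack of grain: weight 7, value 65
- bale of cotton+sack of grain: weight 9, value 70
Minimum weight: 7 kg.

7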